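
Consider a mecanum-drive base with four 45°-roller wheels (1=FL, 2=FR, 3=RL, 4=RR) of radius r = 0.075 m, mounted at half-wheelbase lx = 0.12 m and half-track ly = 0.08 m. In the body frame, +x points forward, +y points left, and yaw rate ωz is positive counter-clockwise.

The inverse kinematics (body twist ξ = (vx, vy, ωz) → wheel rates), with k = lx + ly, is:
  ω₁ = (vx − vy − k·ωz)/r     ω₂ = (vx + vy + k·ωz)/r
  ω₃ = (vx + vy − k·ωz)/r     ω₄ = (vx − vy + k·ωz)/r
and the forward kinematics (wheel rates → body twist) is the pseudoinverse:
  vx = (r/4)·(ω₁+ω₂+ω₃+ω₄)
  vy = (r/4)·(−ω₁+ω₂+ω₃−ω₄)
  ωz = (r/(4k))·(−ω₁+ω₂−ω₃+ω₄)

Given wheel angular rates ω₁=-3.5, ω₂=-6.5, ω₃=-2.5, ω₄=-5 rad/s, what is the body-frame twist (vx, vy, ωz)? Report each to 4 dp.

(-0.3281, -0.0094, -0.5156)

k = lx + ly = 0.12 + 0.08 = 0.2000
ω₁+ω₂+ω₃+ω₄ = -17.5000  →  vx = (0.075/4)·-17.5000 = -0.3281
−ω₁+ω₂+ω₃−ω₄ = -0.5000  →  vy = (0.075/4)·-0.5000 = -0.0094
−ω₁+ω₂−ω₃+ω₄ = -5.5000  →  ωz = (0.075/0.8000)·-5.5000 = -0.5156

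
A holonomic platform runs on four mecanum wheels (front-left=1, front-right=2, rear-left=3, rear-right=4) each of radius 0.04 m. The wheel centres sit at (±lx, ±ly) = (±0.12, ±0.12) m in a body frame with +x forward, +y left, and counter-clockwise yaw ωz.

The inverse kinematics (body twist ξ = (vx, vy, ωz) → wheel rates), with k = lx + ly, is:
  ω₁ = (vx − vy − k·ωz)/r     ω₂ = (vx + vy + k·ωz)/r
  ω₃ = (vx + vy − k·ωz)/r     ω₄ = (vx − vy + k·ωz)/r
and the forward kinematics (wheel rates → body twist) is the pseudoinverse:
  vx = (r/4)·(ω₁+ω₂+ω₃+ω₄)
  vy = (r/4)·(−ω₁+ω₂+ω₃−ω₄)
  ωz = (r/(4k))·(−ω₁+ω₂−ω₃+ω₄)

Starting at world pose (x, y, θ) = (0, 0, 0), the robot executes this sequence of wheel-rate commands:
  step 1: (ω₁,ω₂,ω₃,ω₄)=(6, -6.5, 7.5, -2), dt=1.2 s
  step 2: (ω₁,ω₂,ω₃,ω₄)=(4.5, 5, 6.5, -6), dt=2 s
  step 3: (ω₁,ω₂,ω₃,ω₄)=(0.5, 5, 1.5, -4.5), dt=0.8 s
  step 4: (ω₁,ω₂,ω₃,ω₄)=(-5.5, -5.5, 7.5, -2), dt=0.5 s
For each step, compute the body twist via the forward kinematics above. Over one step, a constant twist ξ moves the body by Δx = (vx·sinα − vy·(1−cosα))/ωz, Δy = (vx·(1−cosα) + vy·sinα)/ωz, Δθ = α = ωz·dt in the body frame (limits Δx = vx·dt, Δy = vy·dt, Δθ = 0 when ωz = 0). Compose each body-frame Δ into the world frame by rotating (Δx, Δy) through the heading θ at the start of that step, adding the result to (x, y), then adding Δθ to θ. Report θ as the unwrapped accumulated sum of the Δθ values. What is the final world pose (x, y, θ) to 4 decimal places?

step 1: ξ=(vx,vy,ωz)=(0.0500, -0.0300, -0.9167), dt=1.2 → body Δ=(0.0307, -0.0590, -1.1000) → world pose (0.0307, -0.0590, -1.1000)
step 2: ξ=(vx,vy,ωz)=(0.1000, 0.1300, -0.5000), dt=2.0 → body Δ=(0.2878, 0.1268, -1.0000) → world pose (0.2743, -0.2579, -2.1000)
step 3: ξ=(vx,vy,ωz)=(0.0250, 0.1050, -0.0625), dt=0.8 → body Δ=(0.0221, 0.0835, -0.0500) → world pose (0.3352, -0.3191, -2.1500)
step 4: ξ=(vx,vy,ωz)=(-0.0550, 0.0950, -0.3958), dt=0.5 → body Δ=(-0.0226, 0.0499, -0.1979) → world pose (0.3894, -0.3275, -2.3479)

(0.3894, -0.3275, -2.3479)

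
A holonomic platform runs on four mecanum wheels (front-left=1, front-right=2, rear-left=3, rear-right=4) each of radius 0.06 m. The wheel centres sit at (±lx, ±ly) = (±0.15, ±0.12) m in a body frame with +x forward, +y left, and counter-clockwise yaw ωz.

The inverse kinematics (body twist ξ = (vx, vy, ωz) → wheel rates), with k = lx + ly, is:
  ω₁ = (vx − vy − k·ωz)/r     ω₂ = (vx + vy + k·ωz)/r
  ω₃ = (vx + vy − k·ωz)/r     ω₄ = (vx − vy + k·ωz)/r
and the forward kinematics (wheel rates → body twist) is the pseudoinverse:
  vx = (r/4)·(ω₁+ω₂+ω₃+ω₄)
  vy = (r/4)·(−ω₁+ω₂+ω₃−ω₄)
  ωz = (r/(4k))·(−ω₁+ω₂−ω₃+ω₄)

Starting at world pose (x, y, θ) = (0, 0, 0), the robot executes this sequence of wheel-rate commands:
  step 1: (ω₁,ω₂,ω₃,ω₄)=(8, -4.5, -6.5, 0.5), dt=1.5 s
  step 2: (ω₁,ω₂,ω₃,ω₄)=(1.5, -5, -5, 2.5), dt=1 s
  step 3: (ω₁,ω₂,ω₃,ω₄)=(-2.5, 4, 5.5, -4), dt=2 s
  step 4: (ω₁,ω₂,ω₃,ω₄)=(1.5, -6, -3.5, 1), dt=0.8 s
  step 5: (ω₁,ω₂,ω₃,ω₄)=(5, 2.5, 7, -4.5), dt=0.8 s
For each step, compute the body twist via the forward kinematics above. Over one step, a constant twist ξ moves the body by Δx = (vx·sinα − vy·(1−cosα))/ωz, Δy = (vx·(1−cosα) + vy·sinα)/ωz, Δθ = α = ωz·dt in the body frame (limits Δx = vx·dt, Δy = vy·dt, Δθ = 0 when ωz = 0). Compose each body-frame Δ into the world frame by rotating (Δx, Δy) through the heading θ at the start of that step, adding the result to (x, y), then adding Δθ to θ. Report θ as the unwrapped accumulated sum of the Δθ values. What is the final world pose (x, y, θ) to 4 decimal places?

(-0.0081, -0.3184, -1.4917)

step 1: ξ=(vx,vy,ωz)=(-0.0375, -0.2925, -0.3056), dt=1.5 → body Δ=(-0.1531, -0.4109, -0.4583) → world pose (-0.1531, -0.4109, -0.4583)
step 2: ξ=(vx,vy,ωz)=(-0.0900, -0.2100, 0.0556), dt=1.0 → body Δ=(-0.0841, -0.2124, 0.0556) → world pose (-0.3225, -0.5641, -0.4028)
step 3: ξ=(vx,vy,ωz)=(0.0450, 0.2400, -0.1667), dt=2.0 → body Δ=(0.1676, 0.4563, -0.3333) → world pose (0.0105, -0.2100, -0.7361)
step 4: ξ=(vx,vy,ωz)=(-0.1050, -0.1800, -0.1667), dt=0.8 → body Δ=(-0.0933, -0.1380, -0.1333) → world pose (-0.1513, -0.2496, -0.8694)
step 5: ξ=(vx,vy,ωz)=(0.1500, 0.1350, -0.7778), dt=0.8 → body Δ=(0.1449, 0.0650, -0.6222) → world pose (-0.0081, -0.3184, -1.4917)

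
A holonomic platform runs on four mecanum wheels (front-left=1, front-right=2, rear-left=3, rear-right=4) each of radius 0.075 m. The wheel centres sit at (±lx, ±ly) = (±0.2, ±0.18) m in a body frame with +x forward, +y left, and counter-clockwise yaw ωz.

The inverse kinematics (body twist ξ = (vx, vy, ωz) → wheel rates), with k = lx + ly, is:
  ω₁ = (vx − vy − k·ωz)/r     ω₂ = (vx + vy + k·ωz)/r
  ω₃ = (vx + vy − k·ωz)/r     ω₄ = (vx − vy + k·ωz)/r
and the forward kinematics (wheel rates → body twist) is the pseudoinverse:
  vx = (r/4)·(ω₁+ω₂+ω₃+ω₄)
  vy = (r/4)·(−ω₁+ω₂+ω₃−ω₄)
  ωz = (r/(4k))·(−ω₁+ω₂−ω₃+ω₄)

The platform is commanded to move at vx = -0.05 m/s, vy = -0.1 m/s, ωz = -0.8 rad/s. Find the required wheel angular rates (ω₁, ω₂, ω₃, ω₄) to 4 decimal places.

(4.7200, -6.0533, 2.0533, -3.3867)

k = lx + ly = 0.2 + 0.18 = 0.3800;  k·ωz = 0.3800·-0.8 = -0.3040
ω₁ (FL) = (vx − vy − k·ωz)/r = 0.3540/0.075 = 4.7200
ω₂ (FR) = (vx + vy + k·ωz)/r = -0.4540/0.075 = -6.0533
ω₃ (RL) = (vx + vy − k·ωz)/r = 0.1540/0.075 = 2.0533
ω₄ (RR) = (vx − vy + k·ωz)/r = -0.2540/0.075 = -3.3867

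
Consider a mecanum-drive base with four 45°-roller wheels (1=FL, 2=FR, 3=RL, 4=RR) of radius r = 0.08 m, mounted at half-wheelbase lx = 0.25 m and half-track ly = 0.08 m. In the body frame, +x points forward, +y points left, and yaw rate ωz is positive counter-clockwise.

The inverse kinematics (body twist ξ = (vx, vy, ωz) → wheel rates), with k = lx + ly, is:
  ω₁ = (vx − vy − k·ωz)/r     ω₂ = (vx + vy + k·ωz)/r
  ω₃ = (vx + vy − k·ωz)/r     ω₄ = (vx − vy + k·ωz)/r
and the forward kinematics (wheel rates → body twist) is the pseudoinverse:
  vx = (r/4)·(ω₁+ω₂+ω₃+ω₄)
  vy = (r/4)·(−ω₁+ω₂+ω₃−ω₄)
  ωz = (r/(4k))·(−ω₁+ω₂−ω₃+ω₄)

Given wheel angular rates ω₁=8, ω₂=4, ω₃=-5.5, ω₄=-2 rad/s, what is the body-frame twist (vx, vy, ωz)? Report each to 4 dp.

k = lx + ly = 0.25 + 0.08 = 0.3300
ω₁+ω₂+ω₃+ω₄ = 4.5000  →  vx = (0.08/4)·4.5000 = 0.0900
−ω₁+ω₂+ω₃−ω₄ = -7.5000  →  vy = (0.08/4)·-7.5000 = -0.1500
−ω₁+ω₂−ω₃+ω₄ = -0.5000  →  ωz = (0.08/1.3200)·-0.5000 = -0.0303

(0.0900, -0.1500, -0.0303)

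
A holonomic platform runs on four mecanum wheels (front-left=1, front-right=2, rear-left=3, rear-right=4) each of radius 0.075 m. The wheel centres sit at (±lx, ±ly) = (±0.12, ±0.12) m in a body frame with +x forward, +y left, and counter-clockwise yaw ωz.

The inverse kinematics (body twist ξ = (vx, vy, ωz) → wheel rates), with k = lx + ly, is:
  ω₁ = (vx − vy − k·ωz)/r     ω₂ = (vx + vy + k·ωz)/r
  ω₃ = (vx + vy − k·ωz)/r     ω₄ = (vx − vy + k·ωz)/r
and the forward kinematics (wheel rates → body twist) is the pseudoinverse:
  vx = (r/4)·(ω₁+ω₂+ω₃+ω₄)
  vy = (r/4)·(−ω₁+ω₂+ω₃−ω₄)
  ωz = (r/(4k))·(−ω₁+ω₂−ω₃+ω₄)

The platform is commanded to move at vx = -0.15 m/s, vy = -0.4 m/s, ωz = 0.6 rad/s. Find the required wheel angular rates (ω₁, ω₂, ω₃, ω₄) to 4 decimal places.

(1.4133, -5.4133, -9.2533, 5.2533)

k = lx + ly = 0.12 + 0.12 = 0.2400;  k·ωz = 0.2400·0.6 = 0.1440
ω₁ (FL) = (vx − vy − k·ωz)/r = 0.1060/0.075 = 1.4133
ω₂ (FR) = (vx + vy + k·ωz)/r = -0.4060/0.075 = -5.4133
ω₃ (RL) = (vx + vy − k·ωz)/r = -0.6940/0.075 = -9.2533
ω₄ (RR) = (vx − vy + k·ωz)/r = 0.3940/0.075 = 5.2533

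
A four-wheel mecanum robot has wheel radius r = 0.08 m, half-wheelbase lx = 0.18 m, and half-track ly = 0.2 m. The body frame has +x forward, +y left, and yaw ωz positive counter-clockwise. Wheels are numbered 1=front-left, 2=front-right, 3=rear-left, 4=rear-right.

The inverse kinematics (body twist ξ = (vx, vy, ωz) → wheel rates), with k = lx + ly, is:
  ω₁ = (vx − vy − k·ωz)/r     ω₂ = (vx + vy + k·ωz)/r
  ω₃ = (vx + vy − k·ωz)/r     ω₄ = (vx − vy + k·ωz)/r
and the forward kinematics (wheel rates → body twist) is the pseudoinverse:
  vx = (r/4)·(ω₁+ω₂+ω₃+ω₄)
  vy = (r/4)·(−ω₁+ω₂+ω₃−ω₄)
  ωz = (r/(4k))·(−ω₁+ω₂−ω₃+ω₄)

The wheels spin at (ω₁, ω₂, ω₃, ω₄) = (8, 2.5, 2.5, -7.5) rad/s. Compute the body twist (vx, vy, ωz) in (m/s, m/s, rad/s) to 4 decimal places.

k = lx + ly = 0.18 + 0.2 = 0.3800
ω₁+ω₂+ω₃+ω₄ = 5.5000  →  vx = (0.08/4)·5.5000 = 0.1100
−ω₁+ω₂+ω₃−ω₄ = 4.5000  →  vy = (0.08/4)·4.5000 = 0.0900
−ω₁+ω₂−ω₃+ω₄ = -15.5000  →  ωz = (0.08/1.5200)·-15.5000 = -0.8158

(0.1100, 0.0900, -0.8158)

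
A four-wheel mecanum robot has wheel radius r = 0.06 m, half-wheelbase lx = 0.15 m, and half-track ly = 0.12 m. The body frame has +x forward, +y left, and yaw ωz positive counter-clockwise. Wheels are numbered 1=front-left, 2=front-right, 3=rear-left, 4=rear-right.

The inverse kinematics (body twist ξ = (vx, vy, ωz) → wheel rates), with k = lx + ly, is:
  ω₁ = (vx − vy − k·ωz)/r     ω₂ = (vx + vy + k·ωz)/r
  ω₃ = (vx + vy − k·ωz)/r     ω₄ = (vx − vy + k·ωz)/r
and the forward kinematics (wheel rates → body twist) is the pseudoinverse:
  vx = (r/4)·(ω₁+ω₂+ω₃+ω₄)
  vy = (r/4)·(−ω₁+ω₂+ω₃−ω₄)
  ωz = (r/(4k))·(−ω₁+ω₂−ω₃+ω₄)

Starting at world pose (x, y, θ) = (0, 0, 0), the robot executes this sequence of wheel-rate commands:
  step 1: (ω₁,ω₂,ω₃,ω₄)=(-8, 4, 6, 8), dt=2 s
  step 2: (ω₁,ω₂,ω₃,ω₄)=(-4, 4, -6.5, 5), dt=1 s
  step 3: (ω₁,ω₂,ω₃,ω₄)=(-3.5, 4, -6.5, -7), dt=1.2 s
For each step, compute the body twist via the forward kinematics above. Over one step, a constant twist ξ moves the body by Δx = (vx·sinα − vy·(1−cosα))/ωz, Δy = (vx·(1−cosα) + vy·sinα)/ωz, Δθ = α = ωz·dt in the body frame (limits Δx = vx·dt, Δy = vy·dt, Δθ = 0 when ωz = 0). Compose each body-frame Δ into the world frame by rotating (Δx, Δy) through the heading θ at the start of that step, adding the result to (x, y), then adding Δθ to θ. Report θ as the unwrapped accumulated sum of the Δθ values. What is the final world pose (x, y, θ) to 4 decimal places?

(0.2424, 0.1901, 3.1056)

step 1: ξ=(vx,vy,ωz)=(0.1500, 0.1500, 0.7778), dt=2.0 → body Δ=(0.0029, 0.3828, 1.5556) → world pose (0.0029, 0.3828, 1.5556)
step 2: ξ=(vx,vy,ωz)=(-0.0225, -0.0525, 1.0833), dt=1.0 → body Δ=(0.0074, -0.0539, 1.0833) → world pose (0.0569, 0.3893, 2.6389)
step 3: ξ=(vx,vy,ωz)=(-0.1950, 0.1200, 0.3889), dt=1.2 → body Δ=(-0.2586, 0.0852, 0.4667) → world pose (0.2424, 0.1901, 3.1056)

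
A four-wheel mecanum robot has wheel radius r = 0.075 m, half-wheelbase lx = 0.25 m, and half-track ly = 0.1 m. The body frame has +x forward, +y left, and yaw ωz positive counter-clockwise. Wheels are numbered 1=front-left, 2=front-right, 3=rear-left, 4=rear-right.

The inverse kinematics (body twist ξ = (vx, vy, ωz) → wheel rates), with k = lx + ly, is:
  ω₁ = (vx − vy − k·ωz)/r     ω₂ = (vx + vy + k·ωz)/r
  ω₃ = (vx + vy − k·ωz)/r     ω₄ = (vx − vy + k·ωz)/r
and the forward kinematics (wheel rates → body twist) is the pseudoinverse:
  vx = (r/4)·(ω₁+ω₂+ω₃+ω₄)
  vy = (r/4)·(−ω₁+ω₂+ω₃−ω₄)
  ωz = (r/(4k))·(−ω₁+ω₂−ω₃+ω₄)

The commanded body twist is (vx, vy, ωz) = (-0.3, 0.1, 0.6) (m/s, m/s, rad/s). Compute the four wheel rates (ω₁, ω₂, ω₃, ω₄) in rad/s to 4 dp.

(-8.1333, 0.1333, -5.4667, -2.5333)

k = lx + ly = 0.25 + 0.1 = 0.3500;  k·ωz = 0.3500·0.6 = 0.2100
ω₁ (FL) = (vx − vy − k·ωz)/r = -0.6100/0.075 = -8.1333
ω₂ (FR) = (vx + vy + k·ωz)/r = 0.0100/0.075 = 0.1333
ω₃ (RL) = (vx + vy − k·ωz)/r = -0.4100/0.075 = -5.4667
ω₄ (RR) = (vx − vy + k·ωz)/r = -0.1900/0.075 = -2.5333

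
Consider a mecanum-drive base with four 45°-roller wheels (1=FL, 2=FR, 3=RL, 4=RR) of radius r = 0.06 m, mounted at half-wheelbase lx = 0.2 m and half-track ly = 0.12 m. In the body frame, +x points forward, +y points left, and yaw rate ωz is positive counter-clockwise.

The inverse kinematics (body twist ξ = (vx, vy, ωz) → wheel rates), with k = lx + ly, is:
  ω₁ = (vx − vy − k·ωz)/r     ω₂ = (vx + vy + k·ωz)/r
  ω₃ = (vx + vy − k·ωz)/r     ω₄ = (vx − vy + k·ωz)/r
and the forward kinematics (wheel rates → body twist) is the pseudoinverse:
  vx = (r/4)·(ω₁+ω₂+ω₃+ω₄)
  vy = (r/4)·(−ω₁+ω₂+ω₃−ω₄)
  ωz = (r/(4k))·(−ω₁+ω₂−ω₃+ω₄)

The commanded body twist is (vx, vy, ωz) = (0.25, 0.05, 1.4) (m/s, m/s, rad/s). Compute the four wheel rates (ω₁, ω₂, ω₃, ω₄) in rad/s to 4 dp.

k = lx + ly = 0.2 + 0.12 = 0.3200;  k·ωz = 0.3200·1.4 = 0.4480
ω₁ (FL) = (vx − vy − k·ωz)/r = -0.2480/0.06 = -4.1333
ω₂ (FR) = (vx + vy + k·ωz)/r = 0.7480/0.06 = 12.4667
ω₃ (RL) = (vx + vy − k·ωz)/r = -0.1480/0.06 = -2.4667
ω₄ (RR) = (vx − vy + k·ωz)/r = 0.6480/0.06 = 10.8000

(-4.1333, 12.4667, -2.4667, 10.8000)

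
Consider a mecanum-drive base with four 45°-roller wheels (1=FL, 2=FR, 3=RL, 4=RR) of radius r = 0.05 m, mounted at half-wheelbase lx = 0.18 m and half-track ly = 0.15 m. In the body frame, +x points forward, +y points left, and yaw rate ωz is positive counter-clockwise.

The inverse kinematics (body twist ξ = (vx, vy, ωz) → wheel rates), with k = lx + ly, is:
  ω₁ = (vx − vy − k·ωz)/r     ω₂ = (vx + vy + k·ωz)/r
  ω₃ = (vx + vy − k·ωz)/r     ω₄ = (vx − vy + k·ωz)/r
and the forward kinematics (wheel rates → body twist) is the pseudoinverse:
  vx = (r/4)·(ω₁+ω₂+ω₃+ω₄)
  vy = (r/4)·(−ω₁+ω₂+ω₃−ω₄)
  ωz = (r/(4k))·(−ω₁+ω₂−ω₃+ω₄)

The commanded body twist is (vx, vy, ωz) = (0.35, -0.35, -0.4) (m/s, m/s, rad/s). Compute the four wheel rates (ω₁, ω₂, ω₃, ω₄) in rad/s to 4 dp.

k = lx + ly = 0.18 + 0.15 = 0.3300;  k·ωz = 0.3300·-0.4 = -0.1320
ω₁ (FL) = (vx − vy − k·ωz)/r = 0.8320/0.05 = 16.6400
ω₂ (FR) = (vx + vy + k·ωz)/r = -0.1320/0.05 = -2.6400
ω₃ (RL) = (vx + vy − k·ωz)/r = 0.1320/0.05 = 2.6400
ω₄ (RR) = (vx − vy + k·ωz)/r = 0.5680/0.05 = 11.3600

(16.6400, -2.6400, 2.6400, 11.3600)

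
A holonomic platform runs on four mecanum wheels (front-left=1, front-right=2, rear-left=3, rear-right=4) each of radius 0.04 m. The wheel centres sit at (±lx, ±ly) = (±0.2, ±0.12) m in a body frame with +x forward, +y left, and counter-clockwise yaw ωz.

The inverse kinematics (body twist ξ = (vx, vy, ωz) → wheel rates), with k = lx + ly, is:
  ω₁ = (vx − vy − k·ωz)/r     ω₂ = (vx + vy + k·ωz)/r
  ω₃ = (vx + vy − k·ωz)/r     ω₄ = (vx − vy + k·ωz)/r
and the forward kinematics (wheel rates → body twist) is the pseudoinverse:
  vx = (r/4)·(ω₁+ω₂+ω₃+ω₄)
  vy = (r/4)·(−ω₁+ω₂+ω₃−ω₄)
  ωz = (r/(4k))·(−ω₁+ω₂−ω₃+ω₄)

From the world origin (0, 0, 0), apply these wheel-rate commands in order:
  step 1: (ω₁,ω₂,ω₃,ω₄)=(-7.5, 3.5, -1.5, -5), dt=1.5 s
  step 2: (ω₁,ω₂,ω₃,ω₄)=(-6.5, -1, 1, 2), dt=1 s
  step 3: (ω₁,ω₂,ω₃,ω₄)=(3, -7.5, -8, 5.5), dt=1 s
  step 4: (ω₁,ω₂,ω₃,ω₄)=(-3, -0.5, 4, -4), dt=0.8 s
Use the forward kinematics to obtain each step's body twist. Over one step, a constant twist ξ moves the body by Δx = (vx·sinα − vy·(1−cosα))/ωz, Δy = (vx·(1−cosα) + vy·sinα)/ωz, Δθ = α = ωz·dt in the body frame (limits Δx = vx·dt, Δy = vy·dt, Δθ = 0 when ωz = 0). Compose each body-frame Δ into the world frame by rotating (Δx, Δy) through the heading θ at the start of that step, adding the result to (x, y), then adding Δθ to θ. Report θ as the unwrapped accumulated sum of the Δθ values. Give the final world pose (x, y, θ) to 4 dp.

step 1: ξ=(vx,vy,ωz)=(-0.1050, 0.1450, 0.2344), dt=1.5 → body Δ=(-0.1921, 0.1856, 0.3516) → world pose (-0.1921, 0.1856, 0.3516)
step 2: ξ=(vx,vy,ωz)=(-0.0450, 0.0450, 0.2031), dt=1.0 → body Δ=(-0.0492, 0.0401, 0.2031) → world pose (-0.2522, 0.2064, 0.5547)
step 3: ξ=(vx,vy,ωz)=(-0.0700, -0.2400, 0.0938), dt=1.0 → body Δ=(-0.0587, -0.2429, 0.0938) → world pose (-0.1741, -0.0310, 0.6484)
step 4: ξ=(vx,vy,ωz)=(-0.0350, 0.1050, -0.1719), dt=0.8 → body Δ=(-0.0221, 0.0857, -0.1375) → world pose (-0.2435, 0.0239, 0.5109)

(-0.2435, 0.0239, 0.5109)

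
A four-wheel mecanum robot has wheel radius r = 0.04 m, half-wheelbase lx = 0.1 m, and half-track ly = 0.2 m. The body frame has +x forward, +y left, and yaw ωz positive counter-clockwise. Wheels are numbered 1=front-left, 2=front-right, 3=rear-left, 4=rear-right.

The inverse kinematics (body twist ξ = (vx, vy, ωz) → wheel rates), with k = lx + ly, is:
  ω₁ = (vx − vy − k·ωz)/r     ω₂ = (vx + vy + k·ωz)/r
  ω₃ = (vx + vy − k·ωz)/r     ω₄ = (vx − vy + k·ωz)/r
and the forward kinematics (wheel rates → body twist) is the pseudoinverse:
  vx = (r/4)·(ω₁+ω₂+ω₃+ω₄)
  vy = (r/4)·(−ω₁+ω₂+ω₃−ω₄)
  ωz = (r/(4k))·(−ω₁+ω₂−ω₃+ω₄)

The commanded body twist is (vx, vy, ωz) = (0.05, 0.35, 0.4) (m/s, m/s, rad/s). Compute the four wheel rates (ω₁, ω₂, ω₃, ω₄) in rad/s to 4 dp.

(-10.5000, 13.0000, 7.0000, -4.5000)

k = lx + ly = 0.1 + 0.2 = 0.3000;  k·ωz = 0.3000·0.4 = 0.1200
ω₁ (FL) = (vx − vy − k·ωz)/r = -0.4200/0.04 = -10.5000
ω₂ (FR) = (vx + vy + k·ωz)/r = 0.5200/0.04 = 13.0000
ω₃ (RL) = (vx + vy − k·ωz)/r = 0.2800/0.04 = 7.0000
ω₄ (RR) = (vx − vy + k·ωz)/r = -0.1800/0.04 = -4.5000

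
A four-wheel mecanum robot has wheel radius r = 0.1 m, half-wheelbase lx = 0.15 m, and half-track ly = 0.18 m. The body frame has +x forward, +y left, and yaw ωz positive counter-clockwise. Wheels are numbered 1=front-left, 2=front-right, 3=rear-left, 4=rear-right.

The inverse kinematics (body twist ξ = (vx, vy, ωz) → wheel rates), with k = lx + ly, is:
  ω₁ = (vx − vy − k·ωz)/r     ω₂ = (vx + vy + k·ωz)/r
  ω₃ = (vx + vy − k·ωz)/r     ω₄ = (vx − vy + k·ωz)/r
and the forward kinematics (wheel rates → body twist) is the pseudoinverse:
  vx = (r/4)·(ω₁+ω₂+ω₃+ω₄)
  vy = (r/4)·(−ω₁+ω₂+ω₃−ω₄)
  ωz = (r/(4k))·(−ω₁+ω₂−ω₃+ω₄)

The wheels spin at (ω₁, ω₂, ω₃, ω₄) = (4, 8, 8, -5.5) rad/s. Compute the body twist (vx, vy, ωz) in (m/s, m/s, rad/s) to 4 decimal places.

k = lx + ly = 0.15 + 0.18 = 0.3300
ω₁+ω₂+ω₃+ω₄ = 14.5000  →  vx = (0.1/4)·14.5000 = 0.3625
−ω₁+ω₂+ω₃−ω₄ = 17.5000  →  vy = (0.1/4)·17.5000 = 0.4375
−ω₁+ω₂−ω₃+ω₄ = -9.5000  →  ωz = (0.1/1.3200)·-9.5000 = -0.7197

(0.3625, 0.4375, -0.7197)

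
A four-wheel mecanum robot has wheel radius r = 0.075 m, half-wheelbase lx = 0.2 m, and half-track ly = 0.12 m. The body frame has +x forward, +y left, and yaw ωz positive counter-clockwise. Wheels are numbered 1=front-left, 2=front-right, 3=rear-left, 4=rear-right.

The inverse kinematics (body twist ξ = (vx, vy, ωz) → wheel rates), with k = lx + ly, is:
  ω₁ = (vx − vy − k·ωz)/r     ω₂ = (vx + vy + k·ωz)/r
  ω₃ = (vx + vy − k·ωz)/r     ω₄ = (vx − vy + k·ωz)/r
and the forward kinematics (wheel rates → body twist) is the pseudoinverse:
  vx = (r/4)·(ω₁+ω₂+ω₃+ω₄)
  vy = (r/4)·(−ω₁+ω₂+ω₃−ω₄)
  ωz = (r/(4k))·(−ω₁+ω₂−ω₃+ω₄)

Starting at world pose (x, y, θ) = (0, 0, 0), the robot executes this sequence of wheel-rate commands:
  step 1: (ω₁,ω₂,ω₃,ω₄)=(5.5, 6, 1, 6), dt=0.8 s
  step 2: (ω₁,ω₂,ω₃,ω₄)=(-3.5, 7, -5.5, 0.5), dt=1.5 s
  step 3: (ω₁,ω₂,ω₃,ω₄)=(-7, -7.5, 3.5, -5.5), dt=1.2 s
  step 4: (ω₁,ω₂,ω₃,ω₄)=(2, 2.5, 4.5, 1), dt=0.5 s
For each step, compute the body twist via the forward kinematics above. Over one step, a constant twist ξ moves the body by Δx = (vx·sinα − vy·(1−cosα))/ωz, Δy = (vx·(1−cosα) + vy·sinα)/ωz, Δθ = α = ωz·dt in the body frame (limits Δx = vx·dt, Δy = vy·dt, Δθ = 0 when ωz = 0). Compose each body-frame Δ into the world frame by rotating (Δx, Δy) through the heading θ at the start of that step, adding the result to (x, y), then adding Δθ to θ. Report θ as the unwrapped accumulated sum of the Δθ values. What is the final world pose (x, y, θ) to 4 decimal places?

(-0.0705, -0.2207, 0.9521)

step 1: ξ=(vx,vy,ωz)=(0.3469, -0.0844, 0.3223), dt=0.8 → body Δ=(0.2831, -0.0312, 0.2578) → world pose (0.2831, -0.0312, 0.2578)
step 2: ξ=(vx,vy,ωz)=(-0.0281, 0.0844, 0.9668), dt=1.5 → body Δ=(-0.1057, 0.0610, 1.4502) → world pose (0.1654, 0.0009, 1.7080)
step 3: ξ=(vx,vy,ωz)=(-0.3094, 0.1594, -0.5566), dt=1.2 → body Δ=(-0.2827, 0.2968, -0.6680) → world pose (-0.0900, -0.3197, 1.0400)
step 4: ξ=(vx,vy,ωz)=(0.1875, 0.0750, -0.1758), dt=0.5 → body Δ=(0.0953, 0.0333, -0.0879) → world pose (-0.0705, -0.2207, 0.9521)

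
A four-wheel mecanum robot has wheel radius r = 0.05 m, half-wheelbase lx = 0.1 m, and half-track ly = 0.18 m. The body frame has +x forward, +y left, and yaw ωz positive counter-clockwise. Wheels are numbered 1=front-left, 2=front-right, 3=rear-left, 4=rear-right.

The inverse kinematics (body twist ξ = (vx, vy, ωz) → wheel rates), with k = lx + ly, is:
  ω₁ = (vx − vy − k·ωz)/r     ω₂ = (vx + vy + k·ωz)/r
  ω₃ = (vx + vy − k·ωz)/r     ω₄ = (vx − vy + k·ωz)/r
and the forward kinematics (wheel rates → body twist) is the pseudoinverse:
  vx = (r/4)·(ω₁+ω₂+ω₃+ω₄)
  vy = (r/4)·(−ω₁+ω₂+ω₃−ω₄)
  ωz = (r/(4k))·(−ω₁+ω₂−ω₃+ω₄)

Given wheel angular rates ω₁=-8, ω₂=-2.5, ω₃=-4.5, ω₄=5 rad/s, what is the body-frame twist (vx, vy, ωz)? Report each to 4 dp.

(-0.1250, -0.0500, 0.6696)

k = lx + ly = 0.1 + 0.18 = 0.2800
ω₁+ω₂+ω₃+ω₄ = -10.0000  →  vx = (0.05/4)·-10.0000 = -0.1250
−ω₁+ω₂+ω₃−ω₄ = -4.0000  →  vy = (0.05/4)·-4.0000 = -0.0500
−ω₁+ω₂−ω₃+ω₄ = 15.0000  →  ωz = (0.05/1.1200)·15.0000 = 0.6696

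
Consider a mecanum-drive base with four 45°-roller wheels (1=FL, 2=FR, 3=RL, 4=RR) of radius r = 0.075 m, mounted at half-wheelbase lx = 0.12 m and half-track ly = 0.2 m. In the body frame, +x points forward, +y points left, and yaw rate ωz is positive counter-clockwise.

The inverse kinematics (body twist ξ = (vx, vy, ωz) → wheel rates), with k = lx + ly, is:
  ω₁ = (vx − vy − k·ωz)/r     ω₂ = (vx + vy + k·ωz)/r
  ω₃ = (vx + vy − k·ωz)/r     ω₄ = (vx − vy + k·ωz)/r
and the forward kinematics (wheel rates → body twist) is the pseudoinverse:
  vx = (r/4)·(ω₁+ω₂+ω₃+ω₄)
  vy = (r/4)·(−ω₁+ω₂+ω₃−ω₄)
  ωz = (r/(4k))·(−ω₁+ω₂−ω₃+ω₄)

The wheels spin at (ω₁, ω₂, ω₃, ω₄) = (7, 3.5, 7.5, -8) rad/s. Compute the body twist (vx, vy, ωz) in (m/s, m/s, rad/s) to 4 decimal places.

k = lx + ly = 0.12 + 0.2 = 0.3200
ω₁+ω₂+ω₃+ω₄ = 10.0000  →  vx = (0.075/4)·10.0000 = 0.1875
−ω₁+ω₂+ω₃−ω₄ = 12.0000  →  vy = (0.075/4)·12.0000 = 0.2250
−ω₁+ω₂−ω₃+ω₄ = -19.0000  →  ωz = (0.075/1.2800)·-19.0000 = -1.1133

(0.1875, 0.2250, -1.1133)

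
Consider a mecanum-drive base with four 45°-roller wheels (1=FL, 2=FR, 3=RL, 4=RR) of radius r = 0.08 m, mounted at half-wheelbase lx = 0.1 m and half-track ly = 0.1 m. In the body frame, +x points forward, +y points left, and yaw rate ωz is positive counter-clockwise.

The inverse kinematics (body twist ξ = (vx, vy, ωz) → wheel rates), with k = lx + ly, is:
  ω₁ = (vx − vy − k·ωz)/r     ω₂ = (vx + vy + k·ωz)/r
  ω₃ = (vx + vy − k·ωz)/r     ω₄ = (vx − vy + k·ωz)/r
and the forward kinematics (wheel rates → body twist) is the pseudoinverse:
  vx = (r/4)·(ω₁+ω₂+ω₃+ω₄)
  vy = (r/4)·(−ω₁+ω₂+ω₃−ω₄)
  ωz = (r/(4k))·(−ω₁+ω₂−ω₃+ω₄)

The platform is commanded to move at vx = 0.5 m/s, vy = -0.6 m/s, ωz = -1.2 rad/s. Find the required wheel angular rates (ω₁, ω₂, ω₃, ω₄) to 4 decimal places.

k = lx + ly = 0.1 + 0.1 = 0.2000;  k·ωz = 0.2000·-1.2 = -0.2400
ω₁ (FL) = (vx − vy − k·ωz)/r = 1.3400/0.08 = 16.7500
ω₂ (FR) = (vx + vy + k·ωz)/r = -0.3400/0.08 = -4.2500
ω₃ (RL) = (vx + vy − k·ωz)/r = 0.1400/0.08 = 1.7500
ω₄ (RR) = (vx − vy + k·ωz)/r = 0.8600/0.08 = 10.7500

(16.7500, -4.2500, 1.7500, 10.7500)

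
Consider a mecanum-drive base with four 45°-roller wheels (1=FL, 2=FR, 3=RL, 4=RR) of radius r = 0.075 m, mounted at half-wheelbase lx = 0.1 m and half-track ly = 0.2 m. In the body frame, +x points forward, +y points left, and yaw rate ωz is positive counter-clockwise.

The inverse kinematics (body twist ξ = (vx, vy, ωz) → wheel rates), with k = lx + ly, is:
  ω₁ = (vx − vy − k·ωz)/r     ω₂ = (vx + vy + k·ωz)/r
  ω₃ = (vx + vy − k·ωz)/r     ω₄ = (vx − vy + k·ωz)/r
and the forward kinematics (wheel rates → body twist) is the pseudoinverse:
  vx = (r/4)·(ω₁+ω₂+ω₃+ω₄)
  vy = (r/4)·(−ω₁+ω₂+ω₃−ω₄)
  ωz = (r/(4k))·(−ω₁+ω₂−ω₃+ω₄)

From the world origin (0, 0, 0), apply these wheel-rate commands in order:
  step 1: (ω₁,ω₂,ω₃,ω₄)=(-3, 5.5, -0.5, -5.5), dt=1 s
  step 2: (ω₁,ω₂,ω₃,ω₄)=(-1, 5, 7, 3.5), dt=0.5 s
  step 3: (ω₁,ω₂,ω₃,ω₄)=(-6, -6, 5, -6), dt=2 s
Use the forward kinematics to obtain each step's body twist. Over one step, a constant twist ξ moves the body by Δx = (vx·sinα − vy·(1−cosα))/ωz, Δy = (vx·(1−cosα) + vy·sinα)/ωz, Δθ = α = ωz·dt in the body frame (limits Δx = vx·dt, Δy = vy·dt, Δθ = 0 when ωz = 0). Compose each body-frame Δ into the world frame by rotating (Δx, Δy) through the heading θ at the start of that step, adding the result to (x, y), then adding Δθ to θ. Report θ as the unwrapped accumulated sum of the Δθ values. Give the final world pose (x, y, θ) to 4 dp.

(-0.2551, 0.8881, -1.0781)

step 1: ξ=(vx,vy,ωz)=(-0.0656, 0.2531, 0.2187), dt=1.0 → body Δ=(-0.0927, 0.2440, 0.2187) → world pose (-0.0927, 0.2440, 0.2187)
step 2: ξ=(vx,vy,ωz)=(0.2719, 0.1781, 0.1562), dt=0.5 → body Δ=(0.1323, 0.0943, 0.0781) → world pose (0.0160, 0.3647, 0.2969)
step 3: ξ=(vx,vy,ωz)=(-0.2437, 0.2062, -0.6875), dt=2.0 → body Δ=(-0.1061, 0.5798, -1.3750) → world pose (-0.2551, 0.8881, -1.0781)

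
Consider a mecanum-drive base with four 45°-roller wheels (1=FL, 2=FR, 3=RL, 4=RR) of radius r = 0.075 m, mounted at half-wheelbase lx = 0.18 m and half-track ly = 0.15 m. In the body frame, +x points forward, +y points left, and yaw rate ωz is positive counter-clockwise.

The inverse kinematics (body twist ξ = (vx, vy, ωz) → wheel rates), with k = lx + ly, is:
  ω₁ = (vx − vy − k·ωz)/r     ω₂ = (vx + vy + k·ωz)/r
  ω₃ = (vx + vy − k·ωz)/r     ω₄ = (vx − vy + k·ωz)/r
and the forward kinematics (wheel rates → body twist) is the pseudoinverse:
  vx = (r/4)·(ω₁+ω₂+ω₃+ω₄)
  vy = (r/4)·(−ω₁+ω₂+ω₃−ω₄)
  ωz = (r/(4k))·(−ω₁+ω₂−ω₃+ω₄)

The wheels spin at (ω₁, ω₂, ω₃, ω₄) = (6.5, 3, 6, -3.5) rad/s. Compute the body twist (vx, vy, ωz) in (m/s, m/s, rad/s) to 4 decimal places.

k = lx + ly = 0.18 + 0.15 = 0.3300
ω₁+ω₂+ω₃+ω₄ = 12.0000  →  vx = (0.075/4)·12.0000 = 0.2250
−ω₁+ω₂+ω₃−ω₄ = 6.0000  →  vy = (0.075/4)·6.0000 = 0.1125
−ω₁+ω₂−ω₃+ω₄ = -13.0000  →  ωz = (0.075/1.3200)·-13.0000 = -0.7386

(0.2250, 0.1125, -0.7386)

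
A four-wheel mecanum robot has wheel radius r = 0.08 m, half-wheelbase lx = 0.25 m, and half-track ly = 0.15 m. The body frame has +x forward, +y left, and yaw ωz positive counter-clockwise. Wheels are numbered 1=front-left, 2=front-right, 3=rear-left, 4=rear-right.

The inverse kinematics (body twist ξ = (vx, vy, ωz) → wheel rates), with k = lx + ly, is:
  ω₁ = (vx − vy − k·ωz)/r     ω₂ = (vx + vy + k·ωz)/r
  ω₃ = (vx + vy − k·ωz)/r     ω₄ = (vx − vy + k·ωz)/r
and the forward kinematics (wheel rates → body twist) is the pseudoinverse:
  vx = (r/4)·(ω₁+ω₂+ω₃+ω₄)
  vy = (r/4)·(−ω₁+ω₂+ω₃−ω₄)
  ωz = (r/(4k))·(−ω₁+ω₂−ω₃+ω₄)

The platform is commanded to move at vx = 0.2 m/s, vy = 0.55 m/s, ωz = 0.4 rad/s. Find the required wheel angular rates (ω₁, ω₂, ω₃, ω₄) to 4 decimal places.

k = lx + ly = 0.25 + 0.15 = 0.4000;  k·ωz = 0.4000·0.4 = 0.1600
ω₁ (FL) = (vx − vy − k·ωz)/r = -0.5100/0.08 = -6.3750
ω₂ (FR) = (vx + vy + k·ωz)/r = 0.9100/0.08 = 11.3750
ω₃ (RL) = (vx + vy − k·ωz)/r = 0.5900/0.08 = 7.3750
ω₄ (RR) = (vx − vy + k·ωz)/r = -0.1900/0.08 = -2.3750

(-6.3750, 11.3750, 7.3750, -2.3750)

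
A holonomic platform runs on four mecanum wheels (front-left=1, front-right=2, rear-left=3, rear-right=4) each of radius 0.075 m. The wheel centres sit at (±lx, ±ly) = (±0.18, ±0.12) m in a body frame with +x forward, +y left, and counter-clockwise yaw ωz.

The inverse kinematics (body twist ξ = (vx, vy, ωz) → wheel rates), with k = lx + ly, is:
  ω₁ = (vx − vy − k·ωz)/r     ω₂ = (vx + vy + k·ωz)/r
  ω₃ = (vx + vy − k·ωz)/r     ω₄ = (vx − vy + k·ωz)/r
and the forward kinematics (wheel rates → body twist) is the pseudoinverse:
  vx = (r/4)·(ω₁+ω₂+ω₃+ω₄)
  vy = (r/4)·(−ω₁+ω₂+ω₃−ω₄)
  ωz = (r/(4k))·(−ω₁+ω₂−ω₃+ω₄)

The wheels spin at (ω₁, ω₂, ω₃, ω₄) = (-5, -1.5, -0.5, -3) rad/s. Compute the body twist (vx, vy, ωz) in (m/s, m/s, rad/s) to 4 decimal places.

k = lx + ly = 0.18 + 0.12 = 0.3000
ω₁+ω₂+ω₃+ω₄ = -10.0000  →  vx = (0.075/4)·-10.0000 = -0.1875
−ω₁+ω₂+ω₃−ω₄ = 6.0000  →  vy = (0.075/4)·6.0000 = 0.1125
−ω₁+ω₂−ω₃+ω₄ = 1.0000  →  ωz = (0.075/1.2000)·1.0000 = 0.0625

(-0.1875, 0.1125, 0.0625)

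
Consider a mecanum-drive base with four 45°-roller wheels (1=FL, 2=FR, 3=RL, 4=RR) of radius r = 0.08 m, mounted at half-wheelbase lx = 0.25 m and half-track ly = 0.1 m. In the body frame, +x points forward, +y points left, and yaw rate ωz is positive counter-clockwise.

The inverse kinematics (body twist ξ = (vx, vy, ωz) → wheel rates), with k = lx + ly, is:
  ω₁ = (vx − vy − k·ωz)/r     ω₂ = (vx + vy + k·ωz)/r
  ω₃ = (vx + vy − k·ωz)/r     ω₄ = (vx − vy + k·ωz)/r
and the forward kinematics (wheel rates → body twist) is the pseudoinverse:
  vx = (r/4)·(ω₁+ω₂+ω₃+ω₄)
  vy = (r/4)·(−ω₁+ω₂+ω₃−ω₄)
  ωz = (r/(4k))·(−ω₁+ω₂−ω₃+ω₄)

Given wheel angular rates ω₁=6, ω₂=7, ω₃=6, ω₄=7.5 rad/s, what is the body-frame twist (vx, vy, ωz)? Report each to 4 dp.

(0.5300, -0.0100, 0.1429)

k = lx + ly = 0.25 + 0.1 = 0.3500
ω₁+ω₂+ω₃+ω₄ = 26.5000  →  vx = (0.08/4)·26.5000 = 0.5300
−ω₁+ω₂+ω₃−ω₄ = -0.5000  →  vy = (0.08/4)·-0.5000 = -0.0100
−ω₁+ω₂−ω₃+ω₄ = 2.5000  →  ωz = (0.08/1.4000)·2.5000 = 0.1429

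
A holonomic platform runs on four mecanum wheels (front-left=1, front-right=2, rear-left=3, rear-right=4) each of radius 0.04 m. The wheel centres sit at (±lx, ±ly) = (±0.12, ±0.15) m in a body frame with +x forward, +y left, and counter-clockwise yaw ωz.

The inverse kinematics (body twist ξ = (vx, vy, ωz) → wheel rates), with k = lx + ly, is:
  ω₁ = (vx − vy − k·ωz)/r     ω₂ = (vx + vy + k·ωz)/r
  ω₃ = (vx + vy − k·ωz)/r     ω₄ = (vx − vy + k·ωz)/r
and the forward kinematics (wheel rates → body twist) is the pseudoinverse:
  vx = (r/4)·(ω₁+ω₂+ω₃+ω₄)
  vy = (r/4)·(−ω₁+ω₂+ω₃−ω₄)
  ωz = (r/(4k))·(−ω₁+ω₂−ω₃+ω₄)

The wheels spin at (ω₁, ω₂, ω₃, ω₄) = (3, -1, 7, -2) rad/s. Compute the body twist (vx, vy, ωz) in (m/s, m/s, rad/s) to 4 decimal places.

k = lx + ly = 0.12 + 0.15 = 0.2700
ω₁+ω₂+ω₃+ω₄ = 7.0000  →  vx = (0.04/4)·7.0000 = 0.0700
−ω₁+ω₂+ω₃−ω₄ = 5.0000  →  vy = (0.04/4)·5.0000 = 0.0500
−ω₁+ω₂−ω₃+ω₄ = -13.0000  →  ωz = (0.04/1.0800)·-13.0000 = -0.4815

(0.0700, 0.0500, -0.4815)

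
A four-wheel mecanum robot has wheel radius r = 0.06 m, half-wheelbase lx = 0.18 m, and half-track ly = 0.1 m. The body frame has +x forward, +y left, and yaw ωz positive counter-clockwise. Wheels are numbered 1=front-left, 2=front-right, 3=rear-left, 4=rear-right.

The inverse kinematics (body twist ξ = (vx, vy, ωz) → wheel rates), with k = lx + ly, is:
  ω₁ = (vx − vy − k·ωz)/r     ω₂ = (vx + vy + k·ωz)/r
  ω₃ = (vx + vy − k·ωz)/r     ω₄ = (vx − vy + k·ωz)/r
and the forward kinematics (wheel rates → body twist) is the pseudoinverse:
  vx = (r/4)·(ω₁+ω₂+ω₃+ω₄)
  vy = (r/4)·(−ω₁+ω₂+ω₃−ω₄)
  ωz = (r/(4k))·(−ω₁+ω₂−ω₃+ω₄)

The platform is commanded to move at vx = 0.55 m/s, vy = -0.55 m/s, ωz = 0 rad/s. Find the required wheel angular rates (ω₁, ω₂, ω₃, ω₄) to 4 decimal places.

k = lx + ly = 0.18 + 0.1 = 0.2800;  k·ωz = 0.2800·0 = 0.0000
ω₁ (FL) = (vx − vy − k·ωz)/r = 1.1000/0.06 = 18.3333
ω₂ (FR) = (vx + vy + k·ωz)/r = 0.0000/0.06 = 0.0000
ω₃ (RL) = (vx + vy − k·ωz)/r = 0.0000/0.06 = 0.0000
ω₄ (RR) = (vx − vy + k·ωz)/r = 1.1000/0.06 = 18.3333

(18.3333, 0.0000, 0.0000, 18.3333)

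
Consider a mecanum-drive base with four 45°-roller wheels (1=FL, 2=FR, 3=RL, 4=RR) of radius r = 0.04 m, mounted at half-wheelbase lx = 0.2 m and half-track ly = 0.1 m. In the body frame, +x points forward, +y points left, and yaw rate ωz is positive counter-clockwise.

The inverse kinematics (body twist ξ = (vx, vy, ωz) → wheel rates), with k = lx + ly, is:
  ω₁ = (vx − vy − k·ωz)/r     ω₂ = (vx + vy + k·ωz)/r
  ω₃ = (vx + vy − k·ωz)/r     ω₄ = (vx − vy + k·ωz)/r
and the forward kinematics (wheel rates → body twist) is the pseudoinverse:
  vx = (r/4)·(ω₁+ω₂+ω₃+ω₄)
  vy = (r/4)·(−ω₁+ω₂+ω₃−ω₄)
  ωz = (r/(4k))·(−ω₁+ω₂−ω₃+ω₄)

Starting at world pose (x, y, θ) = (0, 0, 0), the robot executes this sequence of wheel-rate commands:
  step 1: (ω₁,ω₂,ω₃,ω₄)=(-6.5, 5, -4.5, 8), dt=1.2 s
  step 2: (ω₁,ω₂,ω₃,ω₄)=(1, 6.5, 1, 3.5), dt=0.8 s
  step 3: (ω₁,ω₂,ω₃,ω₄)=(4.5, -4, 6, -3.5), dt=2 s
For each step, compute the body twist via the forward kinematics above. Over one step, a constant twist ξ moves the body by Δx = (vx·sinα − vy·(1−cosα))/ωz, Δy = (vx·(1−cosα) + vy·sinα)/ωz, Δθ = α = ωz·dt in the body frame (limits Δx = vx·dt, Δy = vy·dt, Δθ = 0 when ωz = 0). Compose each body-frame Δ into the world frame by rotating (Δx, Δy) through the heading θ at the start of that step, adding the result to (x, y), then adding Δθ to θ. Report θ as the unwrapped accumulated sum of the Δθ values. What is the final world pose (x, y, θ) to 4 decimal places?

(0.0883, 0.1423, -0.0267)

step 1: ξ=(vx,vy,ωz)=(0.0200, -0.0100, 0.8000), dt=1.2 → body Δ=(0.0258, 0.0004, 0.9600) → world pose (0.0258, 0.0004, 0.9600)
step 2: ξ=(vx,vy,ωz)=(0.1200, 0.0300, 0.2667), dt=0.8 → body Δ=(0.0927, 0.0340, 0.2133) → world pose (0.0511, 0.0959, 1.1733)
step 3: ξ=(vx,vy,ωz)=(0.0300, 0.0100, -0.6000), dt=2.0 → body Δ=(0.0572, -0.0163, -1.2000) → world pose (0.0883, 0.1423, -0.0267)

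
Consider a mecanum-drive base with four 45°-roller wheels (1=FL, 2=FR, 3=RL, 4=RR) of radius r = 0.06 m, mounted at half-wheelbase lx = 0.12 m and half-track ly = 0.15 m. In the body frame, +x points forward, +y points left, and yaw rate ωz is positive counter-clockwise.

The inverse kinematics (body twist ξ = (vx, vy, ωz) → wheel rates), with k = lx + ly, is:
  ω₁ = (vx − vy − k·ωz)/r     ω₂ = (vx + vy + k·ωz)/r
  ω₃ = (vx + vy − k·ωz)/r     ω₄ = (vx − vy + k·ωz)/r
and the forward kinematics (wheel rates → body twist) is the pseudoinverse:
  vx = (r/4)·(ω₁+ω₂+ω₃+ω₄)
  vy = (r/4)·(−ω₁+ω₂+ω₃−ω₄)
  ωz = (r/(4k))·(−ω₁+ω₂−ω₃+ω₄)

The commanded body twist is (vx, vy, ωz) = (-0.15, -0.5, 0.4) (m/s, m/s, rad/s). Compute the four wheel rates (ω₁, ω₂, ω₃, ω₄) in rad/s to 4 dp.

k = lx + ly = 0.12 + 0.15 = 0.2700;  k·ωz = 0.2700·0.4 = 0.1080
ω₁ (FL) = (vx − vy − k·ωz)/r = 0.2420/0.06 = 4.0333
ω₂ (FR) = (vx + vy + k·ωz)/r = -0.5420/0.06 = -9.0333
ω₃ (RL) = (vx + vy − k·ωz)/r = -0.7580/0.06 = -12.6333
ω₄ (RR) = (vx − vy + k·ωz)/r = 0.4580/0.06 = 7.6333

(4.0333, -9.0333, -12.6333, 7.6333)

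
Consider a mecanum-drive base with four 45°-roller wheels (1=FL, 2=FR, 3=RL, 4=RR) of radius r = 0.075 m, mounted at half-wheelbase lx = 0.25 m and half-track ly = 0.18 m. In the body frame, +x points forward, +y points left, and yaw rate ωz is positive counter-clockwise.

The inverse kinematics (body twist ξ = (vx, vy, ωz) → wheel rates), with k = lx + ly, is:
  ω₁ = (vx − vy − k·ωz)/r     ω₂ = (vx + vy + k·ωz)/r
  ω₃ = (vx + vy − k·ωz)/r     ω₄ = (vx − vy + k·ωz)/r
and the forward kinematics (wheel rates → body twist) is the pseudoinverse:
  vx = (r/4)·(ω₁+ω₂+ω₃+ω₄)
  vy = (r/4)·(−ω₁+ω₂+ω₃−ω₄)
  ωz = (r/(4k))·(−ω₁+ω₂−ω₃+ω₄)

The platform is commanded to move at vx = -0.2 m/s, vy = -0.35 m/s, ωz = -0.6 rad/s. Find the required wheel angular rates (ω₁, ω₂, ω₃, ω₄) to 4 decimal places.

k = lx + ly = 0.25 + 0.18 = 0.4300;  k·ωz = 0.4300·-0.6 = -0.2580
ω₁ (FL) = (vx − vy − k·ωz)/r = 0.4080/0.075 = 5.4400
ω₂ (FR) = (vx + vy + k·ωz)/r = -0.8080/0.075 = -10.7733
ω₃ (RL) = (vx + vy − k·ωz)/r = -0.2920/0.075 = -3.8933
ω₄ (RR) = (vx − vy + k·ωz)/r = -0.1080/0.075 = -1.4400

(5.4400, -10.7733, -3.8933, -1.4400)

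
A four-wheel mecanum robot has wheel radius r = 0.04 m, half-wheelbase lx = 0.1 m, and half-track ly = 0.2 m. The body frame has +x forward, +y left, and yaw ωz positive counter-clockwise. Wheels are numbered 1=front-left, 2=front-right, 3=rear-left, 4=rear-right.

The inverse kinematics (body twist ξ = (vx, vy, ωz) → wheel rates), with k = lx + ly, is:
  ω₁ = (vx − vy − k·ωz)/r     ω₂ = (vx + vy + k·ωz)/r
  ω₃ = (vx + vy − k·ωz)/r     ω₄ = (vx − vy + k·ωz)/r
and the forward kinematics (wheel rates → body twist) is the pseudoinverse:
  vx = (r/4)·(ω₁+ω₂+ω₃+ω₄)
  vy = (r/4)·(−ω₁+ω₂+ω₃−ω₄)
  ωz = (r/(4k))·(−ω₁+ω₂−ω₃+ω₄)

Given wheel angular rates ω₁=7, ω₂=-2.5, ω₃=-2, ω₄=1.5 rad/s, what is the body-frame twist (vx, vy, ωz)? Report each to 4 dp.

k = lx + ly = 0.1 + 0.2 = 0.3000
ω₁+ω₂+ω₃+ω₄ = 4.0000  →  vx = (0.04/4)·4.0000 = 0.0400
−ω₁+ω₂+ω₃−ω₄ = -13.0000  →  vy = (0.04/4)·-13.0000 = -0.1300
−ω₁+ω₂−ω₃+ω₄ = -6.0000  →  ωz = (0.04/1.2000)·-6.0000 = -0.2000

(0.0400, -0.1300, -0.2000)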